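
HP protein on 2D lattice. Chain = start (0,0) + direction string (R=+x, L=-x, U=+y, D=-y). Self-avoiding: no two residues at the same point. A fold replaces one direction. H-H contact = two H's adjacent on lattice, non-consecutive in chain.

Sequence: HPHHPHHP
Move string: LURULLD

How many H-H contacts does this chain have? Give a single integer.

Positions: [(0, 0), (-1, 0), (-1, 1), (0, 1), (0, 2), (-1, 2), (-2, 2), (-2, 1)]
H-H contact: residue 0 @(0,0) - residue 3 @(0, 1)
H-H contact: residue 2 @(-1,1) - residue 5 @(-1, 2)

Answer: 2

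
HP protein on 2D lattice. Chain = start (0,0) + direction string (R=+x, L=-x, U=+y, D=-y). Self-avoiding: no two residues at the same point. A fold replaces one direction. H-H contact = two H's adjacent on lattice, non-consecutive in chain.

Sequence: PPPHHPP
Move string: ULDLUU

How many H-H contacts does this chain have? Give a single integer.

Positions: [(0, 0), (0, 1), (-1, 1), (-1, 0), (-2, 0), (-2, 1), (-2, 2)]
No H-H contacts found.

Answer: 0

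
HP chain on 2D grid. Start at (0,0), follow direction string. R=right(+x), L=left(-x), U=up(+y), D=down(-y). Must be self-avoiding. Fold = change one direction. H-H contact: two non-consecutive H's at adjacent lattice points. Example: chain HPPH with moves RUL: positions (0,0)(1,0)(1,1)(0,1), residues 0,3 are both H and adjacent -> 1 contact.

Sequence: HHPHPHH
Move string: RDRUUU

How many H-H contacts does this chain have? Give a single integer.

Positions: [(0, 0), (1, 0), (1, -1), (2, -1), (2, 0), (2, 1), (2, 2)]
No H-H contacts found.

Answer: 0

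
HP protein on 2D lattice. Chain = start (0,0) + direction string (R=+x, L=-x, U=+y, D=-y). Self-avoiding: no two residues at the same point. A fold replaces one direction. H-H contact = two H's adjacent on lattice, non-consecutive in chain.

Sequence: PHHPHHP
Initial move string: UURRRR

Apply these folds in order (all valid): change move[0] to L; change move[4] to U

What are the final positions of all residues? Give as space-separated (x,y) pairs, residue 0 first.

Answer: (0,0) (-1,0) (-1,1) (0,1) (1,1) (1,2) (2,2)

Derivation:
Initial moves: UURRRR
Fold: move[0]->L => LURRRR (positions: [(0, 0), (-1, 0), (-1, 1), (0, 1), (1, 1), (2, 1), (3, 1)])
Fold: move[4]->U => LURRUR (positions: [(0, 0), (-1, 0), (-1, 1), (0, 1), (1, 1), (1, 2), (2, 2)])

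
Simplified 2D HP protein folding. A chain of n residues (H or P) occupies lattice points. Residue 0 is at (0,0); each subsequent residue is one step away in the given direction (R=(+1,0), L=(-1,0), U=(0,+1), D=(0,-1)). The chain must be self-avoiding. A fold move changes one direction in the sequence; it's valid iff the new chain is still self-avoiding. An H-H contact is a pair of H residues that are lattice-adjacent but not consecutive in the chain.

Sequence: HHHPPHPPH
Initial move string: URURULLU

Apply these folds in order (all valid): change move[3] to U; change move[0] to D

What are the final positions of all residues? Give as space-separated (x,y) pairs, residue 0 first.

Initial moves: URURULLU
Fold: move[3]->U => URUUULLU (positions: [(0, 0), (0, 1), (1, 1), (1, 2), (1, 3), (1, 4), (0, 4), (-1, 4), (-1, 5)])
Fold: move[0]->D => DRUUULLU (positions: [(0, 0), (0, -1), (1, -1), (1, 0), (1, 1), (1, 2), (0, 2), (-1, 2), (-1, 3)])

Answer: (0,0) (0,-1) (1,-1) (1,0) (1,1) (1,2) (0,2) (-1,2) (-1,3)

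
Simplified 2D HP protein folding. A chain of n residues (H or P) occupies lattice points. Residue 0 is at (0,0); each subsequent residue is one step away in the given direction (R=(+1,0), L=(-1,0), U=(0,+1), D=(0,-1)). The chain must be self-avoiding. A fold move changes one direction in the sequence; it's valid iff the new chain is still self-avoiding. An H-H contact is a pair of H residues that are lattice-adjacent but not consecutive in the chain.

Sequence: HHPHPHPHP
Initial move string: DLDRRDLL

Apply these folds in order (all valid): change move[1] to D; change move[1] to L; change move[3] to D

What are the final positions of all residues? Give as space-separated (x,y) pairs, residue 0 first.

Answer: (0,0) (0,-1) (-1,-1) (-1,-2) (-1,-3) (0,-3) (0,-4) (-1,-4) (-2,-4)

Derivation:
Initial moves: DLDRRDLL
Fold: move[1]->D => DDDRRDLL (positions: [(0, 0), (0, -1), (0, -2), (0, -3), (1, -3), (2, -3), (2, -4), (1, -4), (0, -4)])
Fold: move[1]->L => DLDRRDLL (positions: [(0, 0), (0, -1), (-1, -1), (-1, -2), (0, -2), (1, -2), (1, -3), (0, -3), (-1, -3)])
Fold: move[3]->D => DLDDRDLL (positions: [(0, 0), (0, -1), (-1, -1), (-1, -2), (-1, -3), (0, -3), (0, -4), (-1, -4), (-2, -4)])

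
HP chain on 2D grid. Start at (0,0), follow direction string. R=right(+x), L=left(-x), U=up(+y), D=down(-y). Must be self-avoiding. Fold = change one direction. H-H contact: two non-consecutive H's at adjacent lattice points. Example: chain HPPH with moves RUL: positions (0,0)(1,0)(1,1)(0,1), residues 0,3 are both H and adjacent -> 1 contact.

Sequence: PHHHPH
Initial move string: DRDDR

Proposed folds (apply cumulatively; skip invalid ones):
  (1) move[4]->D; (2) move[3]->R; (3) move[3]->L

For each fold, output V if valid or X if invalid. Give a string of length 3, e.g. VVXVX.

Answer: VVV

Derivation:
Initial: DRDDR -> [(0, 0), (0, -1), (1, -1), (1, -2), (1, -3), (2, -3)]
Fold 1: move[4]->D => DRDDD VALID
Fold 2: move[3]->R => DRDRD VALID
Fold 3: move[3]->L => DRDLD VALID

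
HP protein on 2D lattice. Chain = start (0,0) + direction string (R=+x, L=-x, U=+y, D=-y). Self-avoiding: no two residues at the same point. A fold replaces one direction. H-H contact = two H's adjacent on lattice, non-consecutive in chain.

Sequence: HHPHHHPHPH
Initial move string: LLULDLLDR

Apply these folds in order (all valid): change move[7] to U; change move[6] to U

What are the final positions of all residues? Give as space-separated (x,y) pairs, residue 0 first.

Initial moves: LLULDLLDR
Fold: move[7]->U => LLULDLLUR (positions: [(0, 0), (-1, 0), (-2, 0), (-2, 1), (-3, 1), (-3, 0), (-4, 0), (-5, 0), (-5, 1), (-4, 1)])
Fold: move[6]->U => LLULDLUUR (positions: [(0, 0), (-1, 0), (-2, 0), (-2, 1), (-3, 1), (-3, 0), (-4, 0), (-4, 1), (-4, 2), (-3, 2)])

Answer: (0,0) (-1,0) (-2,0) (-2,1) (-3,1) (-3,0) (-4,0) (-4,1) (-4,2) (-3,2)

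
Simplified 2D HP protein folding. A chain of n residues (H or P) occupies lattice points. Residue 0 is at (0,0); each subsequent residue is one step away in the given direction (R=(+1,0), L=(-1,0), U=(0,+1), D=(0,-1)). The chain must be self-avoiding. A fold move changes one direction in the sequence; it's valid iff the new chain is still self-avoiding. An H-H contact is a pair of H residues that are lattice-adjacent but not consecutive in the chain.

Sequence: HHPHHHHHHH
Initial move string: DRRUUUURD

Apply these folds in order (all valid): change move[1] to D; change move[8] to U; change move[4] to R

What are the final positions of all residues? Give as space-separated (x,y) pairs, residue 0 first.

Answer: (0,0) (0,-1) (0,-2) (1,-2) (1,-1) (2,-1) (2,0) (2,1) (3,1) (3,2)

Derivation:
Initial moves: DRRUUUURD
Fold: move[1]->D => DDRUUUURD (positions: [(0, 0), (0, -1), (0, -2), (1, -2), (1, -1), (1, 0), (1, 1), (1, 2), (2, 2), (2, 1)])
Fold: move[8]->U => DDRUUUURU (positions: [(0, 0), (0, -1), (0, -2), (1, -2), (1, -1), (1, 0), (1, 1), (1, 2), (2, 2), (2, 3)])
Fold: move[4]->R => DDRURUURU (positions: [(0, 0), (0, -1), (0, -2), (1, -2), (1, -1), (2, -1), (2, 0), (2, 1), (3, 1), (3, 2)])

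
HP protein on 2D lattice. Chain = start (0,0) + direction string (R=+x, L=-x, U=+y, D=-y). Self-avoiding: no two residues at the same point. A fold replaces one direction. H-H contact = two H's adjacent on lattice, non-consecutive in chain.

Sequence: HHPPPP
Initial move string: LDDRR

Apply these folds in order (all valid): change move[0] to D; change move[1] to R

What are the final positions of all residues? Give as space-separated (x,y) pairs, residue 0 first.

Answer: (0,0) (0,-1) (1,-1) (1,-2) (2,-2) (3,-2)

Derivation:
Initial moves: LDDRR
Fold: move[0]->D => DDDRR (positions: [(0, 0), (0, -1), (0, -2), (0, -3), (1, -3), (2, -3)])
Fold: move[1]->R => DRDRR (positions: [(0, 0), (0, -1), (1, -1), (1, -2), (2, -2), (3, -2)])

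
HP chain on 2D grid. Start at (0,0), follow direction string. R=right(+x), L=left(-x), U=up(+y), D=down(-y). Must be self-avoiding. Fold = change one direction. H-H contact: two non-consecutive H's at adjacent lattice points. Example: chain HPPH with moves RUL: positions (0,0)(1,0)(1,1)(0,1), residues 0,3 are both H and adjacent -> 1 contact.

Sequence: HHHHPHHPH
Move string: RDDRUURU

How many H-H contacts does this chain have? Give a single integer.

Positions: [(0, 0), (1, 0), (1, -1), (1, -2), (2, -2), (2, -1), (2, 0), (3, 0), (3, 1)]
H-H contact: residue 1 @(1,0) - residue 6 @(2, 0)
H-H contact: residue 2 @(1,-1) - residue 5 @(2, -1)

Answer: 2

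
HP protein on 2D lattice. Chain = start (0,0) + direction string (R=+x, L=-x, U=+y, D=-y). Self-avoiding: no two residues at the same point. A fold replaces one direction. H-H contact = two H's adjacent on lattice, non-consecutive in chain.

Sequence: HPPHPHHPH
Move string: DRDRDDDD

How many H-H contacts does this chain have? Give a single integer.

Answer: 0

Derivation:
Positions: [(0, 0), (0, -1), (1, -1), (1, -2), (2, -2), (2, -3), (2, -4), (2, -5), (2, -6)]
No H-H contacts found.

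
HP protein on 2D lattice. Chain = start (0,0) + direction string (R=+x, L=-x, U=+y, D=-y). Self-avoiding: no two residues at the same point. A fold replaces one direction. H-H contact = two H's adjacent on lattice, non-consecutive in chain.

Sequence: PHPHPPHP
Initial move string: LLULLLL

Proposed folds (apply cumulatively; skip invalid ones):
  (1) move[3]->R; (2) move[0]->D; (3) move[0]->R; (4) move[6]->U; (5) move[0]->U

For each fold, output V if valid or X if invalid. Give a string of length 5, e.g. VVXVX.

Initial: LLULLLL -> [(0, 0), (-1, 0), (-2, 0), (-2, 1), (-3, 1), (-4, 1), (-5, 1), (-6, 1)]
Fold 1: move[3]->R => LLURLLL INVALID (collision), skipped
Fold 2: move[0]->D => DLULLLL VALID
Fold 3: move[0]->R => RLULLLL INVALID (collision), skipped
Fold 4: move[6]->U => DLULLLU VALID
Fold 5: move[0]->U => ULULLLU VALID

Answer: XVXVV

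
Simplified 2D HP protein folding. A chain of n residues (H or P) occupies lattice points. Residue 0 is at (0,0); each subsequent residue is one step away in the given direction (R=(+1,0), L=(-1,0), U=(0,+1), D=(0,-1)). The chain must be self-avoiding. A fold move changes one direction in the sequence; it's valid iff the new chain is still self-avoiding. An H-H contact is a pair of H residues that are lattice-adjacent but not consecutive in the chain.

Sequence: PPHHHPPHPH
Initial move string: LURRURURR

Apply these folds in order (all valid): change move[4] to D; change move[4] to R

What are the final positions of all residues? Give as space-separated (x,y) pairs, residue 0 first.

Initial moves: LURRURURR
Fold: move[4]->D => LURRDRURR (positions: [(0, 0), (-1, 0), (-1, 1), (0, 1), (1, 1), (1, 0), (2, 0), (2, 1), (3, 1), (4, 1)])
Fold: move[4]->R => LURRRRURR (positions: [(0, 0), (-1, 0), (-1, 1), (0, 1), (1, 1), (2, 1), (3, 1), (3, 2), (4, 2), (5, 2)])

Answer: (0,0) (-1,0) (-1,1) (0,1) (1,1) (2,1) (3,1) (3,2) (4,2) (5,2)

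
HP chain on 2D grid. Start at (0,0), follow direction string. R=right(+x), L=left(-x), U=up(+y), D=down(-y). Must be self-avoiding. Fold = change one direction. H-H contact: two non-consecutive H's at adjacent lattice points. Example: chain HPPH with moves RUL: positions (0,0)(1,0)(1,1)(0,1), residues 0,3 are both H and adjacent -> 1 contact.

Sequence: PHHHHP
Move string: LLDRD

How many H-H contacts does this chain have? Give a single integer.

Positions: [(0, 0), (-1, 0), (-2, 0), (-2, -1), (-1, -1), (-1, -2)]
H-H contact: residue 1 @(-1,0) - residue 4 @(-1, -1)

Answer: 1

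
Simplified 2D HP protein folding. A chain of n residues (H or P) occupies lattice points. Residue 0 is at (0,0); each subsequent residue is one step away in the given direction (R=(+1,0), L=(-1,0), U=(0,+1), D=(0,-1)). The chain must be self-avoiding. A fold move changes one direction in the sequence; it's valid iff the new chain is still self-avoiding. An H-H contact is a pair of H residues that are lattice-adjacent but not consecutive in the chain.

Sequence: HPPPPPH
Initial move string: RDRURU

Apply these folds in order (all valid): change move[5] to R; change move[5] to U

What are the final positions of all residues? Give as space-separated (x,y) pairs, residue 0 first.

Initial moves: RDRURU
Fold: move[5]->R => RDRURR (positions: [(0, 0), (1, 0), (1, -1), (2, -1), (2, 0), (3, 0), (4, 0)])
Fold: move[5]->U => RDRURU (positions: [(0, 0), (1, 0), (1, -1), (2, -1), (2, 0), (3, 0), (3, 1)])

Answer: (0,0) (1,0) (1,-1) (2,-1) (2,0) (3,0) (3,1)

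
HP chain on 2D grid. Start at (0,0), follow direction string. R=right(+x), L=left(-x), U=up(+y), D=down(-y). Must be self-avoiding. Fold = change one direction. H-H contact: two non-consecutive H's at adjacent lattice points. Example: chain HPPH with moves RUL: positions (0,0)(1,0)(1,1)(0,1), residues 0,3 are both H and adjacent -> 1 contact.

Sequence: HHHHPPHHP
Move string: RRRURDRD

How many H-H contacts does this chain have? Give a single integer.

Positions: [(0, 0), (1, 0), (2, 0), (3, 0), (3, 1), (4, 1), (4, 0), (5, 0), (5, -1)]
H-H contact: residue 3 @(3,0) - residue 6 @(4, 0)

Answer: 1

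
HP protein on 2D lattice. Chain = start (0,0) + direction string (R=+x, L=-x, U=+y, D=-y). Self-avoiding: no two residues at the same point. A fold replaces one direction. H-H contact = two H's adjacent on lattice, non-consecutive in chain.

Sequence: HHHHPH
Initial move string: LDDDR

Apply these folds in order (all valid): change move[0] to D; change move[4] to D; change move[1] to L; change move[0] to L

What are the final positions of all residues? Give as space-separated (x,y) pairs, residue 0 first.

Initial moves: LDDDR
Fold: move[0]->D => DDDDR (positions: [(0, 0), (0, -1), (0, -2), (0, -3), (0, -4), (1, -4)])
Fold: move[4]->D => DDDDD (positions: [(0, 0), (0, -1), (0, -2), (0, -3), (0, -4), (0, -5)])
Fold: move[1]->L => DLDDD (positions: [(0, 0), (0, -1), (-1, -1), (-1, -2), (-1, -3), (-1, -4)])
Fold: move[0]->L => LLDDD (positions: [(0, 0), (-1, 0), (-2, 0), (-2, -1), (-2, -2), (-2, -3)])

Answer: (0,0) (-1,0) (-2,0) (-2,-1) (-2,-2) (-2,-3)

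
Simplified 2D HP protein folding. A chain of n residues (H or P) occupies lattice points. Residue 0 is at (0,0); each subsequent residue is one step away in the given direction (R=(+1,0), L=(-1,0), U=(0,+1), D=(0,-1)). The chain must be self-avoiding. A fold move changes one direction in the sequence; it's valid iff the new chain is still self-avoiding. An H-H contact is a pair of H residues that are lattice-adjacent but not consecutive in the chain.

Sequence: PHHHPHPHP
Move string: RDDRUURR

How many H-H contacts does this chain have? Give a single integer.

Answer: 1

Derivation:
Positions: [(0, 0), (1, 0), (1, -1), (1, -2), (2, -2), (2, -1), (2, 0), (3, 0), (4, 0)]
H-H contact: residue 2 @(1,-1) - residue 5 @(2, -1)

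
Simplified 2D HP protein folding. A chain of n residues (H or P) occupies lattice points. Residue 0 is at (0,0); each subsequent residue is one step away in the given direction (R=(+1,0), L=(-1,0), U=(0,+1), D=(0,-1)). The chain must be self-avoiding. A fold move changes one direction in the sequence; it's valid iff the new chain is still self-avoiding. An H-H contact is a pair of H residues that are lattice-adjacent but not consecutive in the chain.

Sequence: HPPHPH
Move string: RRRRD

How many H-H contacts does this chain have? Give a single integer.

Answer: 0

Derivation:
Positions: [(0, 0), (1, 0), (2, 0), (3, 0), (4, 0), (4, -1)]
No H-H contacts found.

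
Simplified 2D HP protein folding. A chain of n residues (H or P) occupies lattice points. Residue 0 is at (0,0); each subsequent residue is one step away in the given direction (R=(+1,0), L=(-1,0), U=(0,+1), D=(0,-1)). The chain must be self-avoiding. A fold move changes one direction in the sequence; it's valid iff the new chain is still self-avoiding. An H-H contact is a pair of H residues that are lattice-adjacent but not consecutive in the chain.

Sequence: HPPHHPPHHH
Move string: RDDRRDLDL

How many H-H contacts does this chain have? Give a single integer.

Answer: 1

Derivation:
Positions: [(0, 0), (1, 0), (1, -1), (1, -2), (2, -2), (3, -2), (3, -3), (2, -3), (2, -4), (1, -4)]
H-H contact: residue 4 @(2,-2) - residue 7 @(2, -3)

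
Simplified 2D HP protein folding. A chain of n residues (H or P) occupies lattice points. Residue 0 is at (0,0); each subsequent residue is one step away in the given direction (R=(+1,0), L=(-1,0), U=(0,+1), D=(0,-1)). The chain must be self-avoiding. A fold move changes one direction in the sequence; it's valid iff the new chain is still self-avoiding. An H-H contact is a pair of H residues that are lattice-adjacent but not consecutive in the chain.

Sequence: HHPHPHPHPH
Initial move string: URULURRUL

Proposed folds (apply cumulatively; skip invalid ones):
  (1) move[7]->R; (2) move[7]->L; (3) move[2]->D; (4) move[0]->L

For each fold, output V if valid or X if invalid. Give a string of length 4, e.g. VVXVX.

Initial: URULURRUL -> [(0, 0), (0, 1), (1, 1), (1, 2), (0, 2), (0, 3), (1, 3), (2, 3), (2, 4), (1, 4)]
Fold 1: move[7]->R => URULURRRL INVALID (collision), skipped
Fold 2: move[7]->L => URULURRLL INVALID (collision), skipped
Fold 3: move[2]->D => URDLURRUL INVALID (collision), skipped
Fold 4: move[0]->L => LRULURRUL INVALID (collision), skipped

Answer: XXXX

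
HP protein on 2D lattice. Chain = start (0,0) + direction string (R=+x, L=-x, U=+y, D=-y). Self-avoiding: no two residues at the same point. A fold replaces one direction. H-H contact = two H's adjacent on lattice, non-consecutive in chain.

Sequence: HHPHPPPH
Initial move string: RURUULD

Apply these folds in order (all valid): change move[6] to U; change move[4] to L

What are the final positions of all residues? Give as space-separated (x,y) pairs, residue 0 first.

Answer: (0,0) (1,0) (1,1) (2,1) (2,2) (1,2) (0,2) (0,3)

Derivation:
Initial moves: RURUULD
Fold: move[6]->U => RURUULU (positions: [(0, 0), (1, 0), (1, 1), (2, 1), (2, 2), (2, 3), (1, 3), (1, 4)])
Fold: move[4]->L => RURULLU (positions: [(0, 0), (1, 0), (1, 1), (2, 1), (2, 2), (1, 2), (0, 2), (0, 3)])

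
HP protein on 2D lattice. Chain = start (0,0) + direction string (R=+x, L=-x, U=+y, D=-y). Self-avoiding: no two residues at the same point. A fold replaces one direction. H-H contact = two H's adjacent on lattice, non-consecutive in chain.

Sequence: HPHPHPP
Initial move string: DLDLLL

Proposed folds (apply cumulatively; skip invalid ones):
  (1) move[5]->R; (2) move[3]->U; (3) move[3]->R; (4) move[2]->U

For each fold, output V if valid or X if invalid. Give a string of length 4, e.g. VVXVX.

Initial: DLDLLL -> [(0, 0), (0, -1), (-1, -1), (-1, -2), (-2, -2), (-3, -2), (-4, -2)]
Fold 1: move[5]->R => DLDLLR INVALID (collision), skipped
Fold 2: move[3]->U => DLDULL INVALID (collision), skipped
Fold 3: move[3]->R => DLDRLL INVALID (collision), skipped
Fold 4: move[2]->U => DLULLL VALID

Answer: XXXV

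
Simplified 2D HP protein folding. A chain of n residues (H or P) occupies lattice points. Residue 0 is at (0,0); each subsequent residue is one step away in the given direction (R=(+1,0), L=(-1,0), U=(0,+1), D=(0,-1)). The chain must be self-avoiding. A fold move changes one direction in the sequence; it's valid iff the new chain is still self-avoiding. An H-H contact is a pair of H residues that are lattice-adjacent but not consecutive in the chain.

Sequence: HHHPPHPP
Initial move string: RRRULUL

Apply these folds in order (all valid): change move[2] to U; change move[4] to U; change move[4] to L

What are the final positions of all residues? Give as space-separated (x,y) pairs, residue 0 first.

Initial moves: RRRULUL
Fold: move[2]->U => RRUULUL (positions: [(0, 0), (1, 0), (2, 0), (2, 1), (2, 2), (1, 2), (1, 3), (0, 3)])
Fold: move[4]->U => RRUUUUL (positions: [(0, 0), (1, 0), (2, 0), (2, 1), (2, 2), (2, 3), (2, 4), (1, 4)])
Fold: move[4]->L => RRUULUL (positions: [(0, 0), (1, 0), (2, 0), (2, 1), (2, 2), (1, 2), (1, 3), (0, 3)])

Answer: (0,0) (1,0) (2,0) (2,1) (2,2) (1,2) (1,3) (0,3)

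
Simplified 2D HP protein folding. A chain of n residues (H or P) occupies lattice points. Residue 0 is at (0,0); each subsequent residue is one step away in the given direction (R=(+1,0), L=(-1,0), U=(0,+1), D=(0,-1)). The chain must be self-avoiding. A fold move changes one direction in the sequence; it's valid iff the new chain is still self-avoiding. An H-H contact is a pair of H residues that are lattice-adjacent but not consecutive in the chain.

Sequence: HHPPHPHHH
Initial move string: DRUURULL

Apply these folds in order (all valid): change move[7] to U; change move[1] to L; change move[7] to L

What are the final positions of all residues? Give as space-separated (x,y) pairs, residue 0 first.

Answer: (0,0) (0,-1) (-1,-1) (-1,0) (-1,1) (0,1) (0,2) (-1,2) (-2,2)

Derivation:
Initial moves: DRUURULL
Fold: move[7]->U => DRUURULU (positions: [(0, 0), (0, -1), (1, -1), (1, 0), (1, 1), (2, 1), (2, 2), (1, 2), (1, 3)])
Fold: move[1]->L => DLUURULU (positions: [(0, 0), (0, -1), (-1, -1), (-1, 0), (-1, 1), (0, 1), (0, 2), (-1, 2), (-1, 3)])
Fold: move[7]->L => DLUURULL (positions: [(0, 0), (0, -1), (-1, -1), (-1, 0), (-1, 1), (0, 1), (0, 2), (-1, 2), (-2, 2)])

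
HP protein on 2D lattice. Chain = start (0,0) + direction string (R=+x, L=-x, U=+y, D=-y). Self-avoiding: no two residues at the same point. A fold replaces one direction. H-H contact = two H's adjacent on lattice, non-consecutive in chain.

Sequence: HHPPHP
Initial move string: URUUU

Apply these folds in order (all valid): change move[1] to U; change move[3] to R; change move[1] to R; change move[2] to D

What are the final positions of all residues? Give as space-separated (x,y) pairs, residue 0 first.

Initial moves: URUUU
Fold: move[1]->U => UUUUU (positions: [(0, 0), (0, 1), (0, 2), (0, 3), (0, 4), (0, 5)])
Fold: move[3]->R => UUURU (positions: [(0, 0), (0, 1), (0, 2), (0, 3), (1, 3), (1, 4)])
Fold: move[1]->R => URURU (positions: [(0, 0), (0, 1), (1, 1), (1, 2), (2, 2), (2, 3)])
Fold: move[2]->D => URDRU (positions: [(0, 0), (0, 1), (1, 1), (1, 0), (2, 0), (2, 1)])

Answer: (0,0) (0,1) (1,1) (1,0) (2,0) (2,1)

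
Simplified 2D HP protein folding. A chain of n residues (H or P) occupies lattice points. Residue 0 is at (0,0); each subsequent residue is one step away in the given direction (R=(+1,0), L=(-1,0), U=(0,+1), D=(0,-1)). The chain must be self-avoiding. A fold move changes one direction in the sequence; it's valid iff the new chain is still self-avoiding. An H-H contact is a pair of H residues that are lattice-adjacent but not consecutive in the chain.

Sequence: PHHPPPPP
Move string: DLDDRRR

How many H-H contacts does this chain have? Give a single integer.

Answer: 0

Derivation:
Positions: [(0, 0), (0, -1), (-1, -1), (-1, -2), (-1, -3), (0, -3), (1, -3), (2, -3)]
No H-H contacts found.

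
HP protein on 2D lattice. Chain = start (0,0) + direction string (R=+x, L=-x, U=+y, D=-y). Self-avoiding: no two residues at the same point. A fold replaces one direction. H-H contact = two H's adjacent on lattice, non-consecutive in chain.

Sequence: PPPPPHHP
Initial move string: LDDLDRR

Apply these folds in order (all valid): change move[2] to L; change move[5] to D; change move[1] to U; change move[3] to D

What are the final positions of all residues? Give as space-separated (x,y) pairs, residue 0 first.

Initial moves: LDDLDRR
Fold: move[2]->L => LDLLDRR (positions: [(0, 0), (-1, 0), (-1, -1), (-2, -1), (-3, -1), (-3, -2), (-2, -2), (-1, -2)])
Fold: move[5]->D => LDLLDDR (positions: [(0, 0), (-1, 0), (-1, -1), (-2, -1), (-3, -1), (-3, -2), (-3, -3), (-2, -3)])
Fold: move[1]->U => LULLDDR (positions: [(0, 0), (-1, 0), (-1, 1), (-2, 1), (-3, 1), (-3, 0), (-3, -1), (-2, -1)])
Fold: move[3]->D => LULDDDR (positions: [(0, 0), (-1, 0), (-1, 1), (-2, 1), (-2, 0), (-2, -1), (-2, -2), (-1, -2)])

Answer: (0,0) (-1,0) (-1,1) (-2,1) (-2,0) (-2,-1) (-2,-2) (-1,-2)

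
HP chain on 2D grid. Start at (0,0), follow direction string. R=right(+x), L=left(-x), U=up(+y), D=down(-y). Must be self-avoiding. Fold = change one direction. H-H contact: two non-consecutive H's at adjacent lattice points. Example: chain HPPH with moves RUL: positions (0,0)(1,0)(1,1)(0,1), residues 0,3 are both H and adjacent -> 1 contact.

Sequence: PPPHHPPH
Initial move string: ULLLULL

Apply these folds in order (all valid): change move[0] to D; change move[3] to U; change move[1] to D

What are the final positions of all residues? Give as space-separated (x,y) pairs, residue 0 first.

Answer: (0,0) (0,-1) (0,-2) (-1,-2) (-1,-1) (-1,0) (-2,0) (-3,0)

Derivation:
Initial moves: ULLLULL
Fold: move[0]->D => DLLLULL (positions: [(0, 0), (0, -1), (-1, -1), (-2, -1), (-3, -1), (-3, 0), (-4, 0), (-5, 0)])
Fold: move[3]->U => DLLUULL (positions: [(0, 0), (0, -1), (-1, -1), (-2, -1), (-2, 0), (-2, 1), (-3, 1), (-4, 1)])
Fold: move[1]->D => DDLUULL (positions: [(0, 0), (0, -1), (0, -2), (-1, -2), (-1, -1), (-1, 0), (-2, 0), (-3, 0)])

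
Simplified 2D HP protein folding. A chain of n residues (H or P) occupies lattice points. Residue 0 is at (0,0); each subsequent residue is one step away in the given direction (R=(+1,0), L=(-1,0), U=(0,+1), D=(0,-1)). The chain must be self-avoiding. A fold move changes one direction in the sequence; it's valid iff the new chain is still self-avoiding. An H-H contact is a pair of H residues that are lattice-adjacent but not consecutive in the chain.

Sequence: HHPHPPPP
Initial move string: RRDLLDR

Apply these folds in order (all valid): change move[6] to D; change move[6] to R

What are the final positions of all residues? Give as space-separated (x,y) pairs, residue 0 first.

Answer: (0,0) (1,0) (2,0) (2,-1) (1,-1) (0,-1) (0,-2) (1,-2)

Derivation:
Initial moves: RRDLLDR
Fold: move[6]->D => RRDLLDD (positions: [(0, 0), (1, 0), (2, 0), (2, -1), (1, -1), (0, -1), (0, -2), (0, -3)])
Fold: move[6]->R => RRDLLDR (positions: [(0, 0), (1, 0), (2, 0), (2, -1), (1, -1), (0, -1), (0, -2), (1, -2)])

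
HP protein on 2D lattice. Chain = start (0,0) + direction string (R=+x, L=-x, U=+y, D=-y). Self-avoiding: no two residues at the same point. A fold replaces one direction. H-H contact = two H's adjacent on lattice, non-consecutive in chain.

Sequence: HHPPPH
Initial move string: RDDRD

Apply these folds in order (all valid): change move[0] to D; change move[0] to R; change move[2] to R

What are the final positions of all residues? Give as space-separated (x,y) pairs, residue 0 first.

Answer: (0,0) (1,0) (1,-1) (2,-1) (3,-1) (3,-2)

Derivation:
Initial moves: RDDRD
Fold: move[0]->D => DDDRD (positions: [(0, 0), (0, -1), (0, -2), (0, -3), (1, -3), (1, -4)])
Fold: move[0]->R => RDDRD (positions: [(0, 0), (1, 0), (1, -1), (1, -2), (2, -2), (2, -3)])
Fold: move[2]->R => RDRRD (positions: [(0, 0), (1, 0), (1, -1), (2, -1), (3, -1), (3, -2)])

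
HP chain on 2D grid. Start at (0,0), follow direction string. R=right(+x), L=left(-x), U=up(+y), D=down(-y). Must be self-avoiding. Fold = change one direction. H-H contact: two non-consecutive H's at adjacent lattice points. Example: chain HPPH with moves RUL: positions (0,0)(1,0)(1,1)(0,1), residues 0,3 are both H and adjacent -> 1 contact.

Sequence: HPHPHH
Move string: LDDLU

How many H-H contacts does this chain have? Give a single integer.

Positions: [(0, 0), (-1, 0), (-1, -1), (-1, -2), (-2, -2), (-2, -1)]
H-H contact: residue 2 @(-1,-1) - residue 5 @(-2, -1)

Answer: 1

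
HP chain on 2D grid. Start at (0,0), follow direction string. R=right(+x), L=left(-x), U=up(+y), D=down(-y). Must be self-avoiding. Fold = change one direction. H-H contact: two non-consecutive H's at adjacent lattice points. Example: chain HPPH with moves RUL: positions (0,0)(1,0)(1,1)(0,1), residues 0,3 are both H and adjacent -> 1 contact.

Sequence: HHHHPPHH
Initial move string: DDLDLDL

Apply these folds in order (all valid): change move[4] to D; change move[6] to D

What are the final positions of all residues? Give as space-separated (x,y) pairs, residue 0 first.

Answer: (0,0) (0,-1) (0,-2) (-1,-2) (-1,-3) (-1,-4) (-1,-5) (-1,-6)

Derivation:
Initial moves: DDLDLDL
Fold: move[4]->D => DDLDDDL (positions: [(0, 0), (0, -1), (0, -2), (-1, -2), (-1, -3), (-1, -4), (-1, -5), (-2, -5)])
Fold: move[6]->D => DDLDDDD (positions: [(0, 0), (0, -1), (0, -2), (-1, -2), (-1, -3), (-1, -4), (-1, -5), (-1, -6)])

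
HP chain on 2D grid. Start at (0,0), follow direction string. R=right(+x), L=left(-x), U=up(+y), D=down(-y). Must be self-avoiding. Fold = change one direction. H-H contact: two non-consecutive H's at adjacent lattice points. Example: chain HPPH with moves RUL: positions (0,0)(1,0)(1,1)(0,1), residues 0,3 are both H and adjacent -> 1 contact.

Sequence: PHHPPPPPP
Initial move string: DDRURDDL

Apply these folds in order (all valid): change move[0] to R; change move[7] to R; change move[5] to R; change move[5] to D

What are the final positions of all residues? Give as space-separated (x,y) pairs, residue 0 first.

Answer: (0,0) (1,0) (1,-1) (2,-1) (2,0) (3,0) (3,-1) (3,-2) (4,-2)

Derivation:
Initial moves: DDRURDDL
Fold: move[0]->R => RDRURDDL (positions: [(0, 0), (1, 0), (1, -1), (2, -1), (2, 0), (3, 0), (3, -1), (3, -2), (2, -2)])
Fold: move[7]->R => RDRURDDR (positions: [(0, 0), (1, 0), (1, -1), (2, -1), (2, 0), (3, 0), (3, -1), (3, -2), (4, -2)])
Fold: move[5]->R => RDRURRDR (positions: [(0, 0), (1, 0), (1, -1), (2, -1), (2, 0), (3, 0), (4, 0), (4, -1), (5, -1)])
Fold: move[5]->D => RDRURDDR (positions: [(0, 0), (1, 0), (1, -1), (2, -1), (2, 0), (3, 0), (3, -1), (3, -2), (4, -2)])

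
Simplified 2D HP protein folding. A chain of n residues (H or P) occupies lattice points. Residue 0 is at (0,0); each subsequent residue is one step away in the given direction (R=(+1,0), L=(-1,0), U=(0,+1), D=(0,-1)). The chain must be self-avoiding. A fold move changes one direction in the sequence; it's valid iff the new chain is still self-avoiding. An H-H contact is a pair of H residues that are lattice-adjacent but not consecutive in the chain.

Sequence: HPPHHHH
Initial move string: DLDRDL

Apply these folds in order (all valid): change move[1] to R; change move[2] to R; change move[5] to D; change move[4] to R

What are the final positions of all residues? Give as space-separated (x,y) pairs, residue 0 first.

Answer: (0,0) (0,-1) (1,-1) (2,-1) (3,-1) (4,-1) (4,-2)

Derivation:
Initial moves: DLDRDL
Fold: move[1]->R => DRDRDL (positions: [(0, 0), (0, -1), (1, -1), (1, -2), (2, -2), (2, -3), (1, -3)])
Fold: move[2]->R => DRRRDL (positions: [(0, 0), (0, -1), (1, -1), (2, -1), (3, -1), (3, -2), (2, -2)])
Fold: move[5]->D => DRRRDD (positions: [(0, 0), (0, -1), (1, -1), (2, -1), (3, -1), (3, -2), (3, -3)])
Fold: move[4]->R => DRRRRD (positions: [(0, 0), (0, -1), (1, -1), (2, -1), (3, -1), (4, -1), (4, -2)])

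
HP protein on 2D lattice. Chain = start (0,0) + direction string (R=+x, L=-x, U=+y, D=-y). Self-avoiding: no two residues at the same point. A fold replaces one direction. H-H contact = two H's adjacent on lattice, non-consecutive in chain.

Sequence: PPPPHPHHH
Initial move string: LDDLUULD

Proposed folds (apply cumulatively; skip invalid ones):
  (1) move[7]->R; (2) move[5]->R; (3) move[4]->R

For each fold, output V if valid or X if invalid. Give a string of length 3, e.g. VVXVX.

Initial: LDDLUULD -> [(0, 0), (-1, 0), (-1, -1), (-1, -2), (-2, -2), (-2, -1), (-2, 0), (-3, 0), (-3, -1)]
Fold 1: move[7]->R => LDDLUULR INVALID (collision), skipped
Fold 2: move[5]->R => LDDLURLD INVALID (collision), skipped
Fold 3: move[4]->R => LDDLRULD INVALID (collision), skipped

Answer: XXX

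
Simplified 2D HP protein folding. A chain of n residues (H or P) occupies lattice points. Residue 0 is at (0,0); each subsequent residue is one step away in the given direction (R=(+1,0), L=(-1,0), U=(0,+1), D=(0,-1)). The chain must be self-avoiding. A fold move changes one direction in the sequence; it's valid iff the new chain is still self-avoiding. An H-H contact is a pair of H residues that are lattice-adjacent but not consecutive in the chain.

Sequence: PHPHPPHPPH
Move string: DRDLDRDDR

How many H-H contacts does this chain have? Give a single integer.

Positions: [(0, 0), (0, -1), (1, -1), (1, -2), (0, -2), (0, -3), (1, -3), (1, -4), (1, -5), (2, -5)]
H-H contact: residue 3 @(1,-2) - residue 6 @(1, -3)

Answer: 1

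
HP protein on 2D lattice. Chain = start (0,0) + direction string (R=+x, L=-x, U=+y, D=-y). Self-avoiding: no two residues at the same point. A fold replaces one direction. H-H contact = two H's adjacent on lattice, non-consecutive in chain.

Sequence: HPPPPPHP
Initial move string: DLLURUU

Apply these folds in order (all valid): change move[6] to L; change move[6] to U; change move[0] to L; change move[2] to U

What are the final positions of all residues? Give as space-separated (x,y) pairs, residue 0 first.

Answer: (0,0) (-1,0) (-2,0) (-2,1) (-2,2) (-1,2) (-1,3) (-1,4)

Derivation:
Initial moves: DLLURUU
Fold: move[6]->L => DLLURUL (positions: [(0, 0), (0, -1), (-1, -1), (-2, -1), (-2, 0), (-1, 0), (-1, 1), (-2, 1)])
Fold: move[6]->U => DLLURUU (positions: [(0, 0), (0, -1), (-1, -1), (-2, -1), (-2, 0), (-1, 0), (-1, 1), (-1, 2)])
Fold: move[0]->L => LLLURUU (positions: [(0, 0), (-1, 0), (-2, 0), (-3, 0), (-3, 1), (-2, 1), (-2, 2), (-2, 3)])
Fold: move[2]->U => LLUURUU (positions: [(0, 0), (-1, 0), (-2, 0), (-2, 1), (-2, 2), (-1, 2), (-1, 3), (-1, 4)])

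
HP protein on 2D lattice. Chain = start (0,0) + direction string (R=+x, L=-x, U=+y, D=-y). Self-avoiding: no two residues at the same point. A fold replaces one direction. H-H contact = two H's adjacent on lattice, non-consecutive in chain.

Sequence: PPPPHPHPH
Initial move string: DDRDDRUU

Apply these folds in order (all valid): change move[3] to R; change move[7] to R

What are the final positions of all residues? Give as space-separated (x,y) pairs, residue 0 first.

Answer: (0,0) (0,-1) (0,-2) (1,-2) (2,-2) (2,-3) (3,-3) (3,-2) (4,-2)

Derivation:
Initial moves: DDRDDRUU
Fold: move[3]->R => DDRRDRUU (positions: [(0, 0), (0, -1), (0, -2), (1, -2), (2, -2), (2, -3), (3, -3), (3, -2), (3, -1)])
Fold: move[7]->R => DDRRDRUR (positions: [(0, 0), (0, -1), (0, -2), (1, -2), (2, -2), (2, -3), (3, -3), (3, -2), (4, -2)])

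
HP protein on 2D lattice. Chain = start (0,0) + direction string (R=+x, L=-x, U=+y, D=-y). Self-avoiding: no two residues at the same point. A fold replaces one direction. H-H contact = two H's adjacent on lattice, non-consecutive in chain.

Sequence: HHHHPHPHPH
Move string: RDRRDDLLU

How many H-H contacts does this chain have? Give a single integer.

Answer: 1

Derivation:
Positions: [(0, 0), (1, 0), (1, -1), (2, -1), (3, -1), (3, -2), (3, -3), (2, -3), (1, -3), (1, -2)]
H-H contact: residue 2 @(1,-1) - residue 9 @(1, -2)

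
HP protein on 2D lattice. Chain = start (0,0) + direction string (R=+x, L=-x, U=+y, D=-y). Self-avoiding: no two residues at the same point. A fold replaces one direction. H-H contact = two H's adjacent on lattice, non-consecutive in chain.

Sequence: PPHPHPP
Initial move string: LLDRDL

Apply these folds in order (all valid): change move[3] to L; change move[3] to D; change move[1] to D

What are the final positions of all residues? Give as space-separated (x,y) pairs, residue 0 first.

Initial moves: LLDRDL
Fold: move[3]->L => LLDLDL (positions: [(0, 0), (-1, 0), (-2, 0), (-2, -1), (-3, -1), (-3, -2), (-4, -2)])
Fold: move[3]->D => LLDDDL (positions: [(0, 0), (-1, 0), (-2, 0), (-2, -1), (-2, -2), (-2, -3), (-3, -3)])
Fold: move[1]->D => LDDDDL (positions: [(0, 0), (-1, 0), (-1, -1), (-1, -2), (-1, -3), (-1, -4), (-2, -4)])

Answer: (0,0) (-1,0) (-1,-1) (-1,-2) (-1,-3) (-1,-4) (-2,-4)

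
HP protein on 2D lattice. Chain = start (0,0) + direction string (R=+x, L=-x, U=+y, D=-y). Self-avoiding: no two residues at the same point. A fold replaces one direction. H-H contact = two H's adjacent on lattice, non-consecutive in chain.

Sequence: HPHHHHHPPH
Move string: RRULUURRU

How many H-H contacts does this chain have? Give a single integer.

Positions: [(0, 0), (1, 0), (2, 0), (2, 1), (1, 1), (1, 2), (1, 3), (2, 3), (3, 3), (3, 4)]
No H-H contacts found.

Answer: 0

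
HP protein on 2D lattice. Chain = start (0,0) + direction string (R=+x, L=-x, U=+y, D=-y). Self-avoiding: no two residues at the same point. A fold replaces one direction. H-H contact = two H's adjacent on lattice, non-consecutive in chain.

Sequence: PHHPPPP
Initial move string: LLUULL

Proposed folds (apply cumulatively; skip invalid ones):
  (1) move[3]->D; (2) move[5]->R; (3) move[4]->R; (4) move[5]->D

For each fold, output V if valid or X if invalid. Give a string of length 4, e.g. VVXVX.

Answer: XXXV

Derivation:
Initial: LLUULL -> [(0, 0), (-1, 0), (-2, 0), (-2, 1), (-2, 2), (-3, 2), (-4, 2)]
Fold 1: move[3]->D => LLUDLL INVALID (collision), skipped
Fold 2: move[5]->R => LLUULR INVALID (collision), skipped
Fold 3: move[4]->R => LLUURL INVALID (collision), skipped
Fold 4: move[5]->D => LLUULD VALID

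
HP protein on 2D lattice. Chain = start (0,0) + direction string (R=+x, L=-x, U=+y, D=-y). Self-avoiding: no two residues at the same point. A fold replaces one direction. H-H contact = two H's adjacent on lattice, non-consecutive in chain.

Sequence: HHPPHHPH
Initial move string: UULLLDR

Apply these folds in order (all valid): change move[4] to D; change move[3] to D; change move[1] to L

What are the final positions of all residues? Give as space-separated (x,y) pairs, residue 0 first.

Initial moves: UULLLDR
Fold: move[4]->D => UULLDDR (positions: [(0, 0), (0, 1), (0, 2), (-1, 2), (-2, 2), (-2, 1), (-2, 0), (-1, 0)])
Fold: move[3]->D => UULDDDR (positions: [(0, 0), (0, 1), (0, 2), (-1, 2), (-1, 1), (-1, 0), (-1, -1), (0, -1)])
Fold: move[1]->L => ULLDDDR (positions: [(0, 0), (0, 1), (-1, 1), (-2, 1), (-2, 0), (-2, -1), (-2, -2), (-1, -2)])

Answer: (0,0) (0,1) (-1,1) (-2,1) (-2,0) (-2,-1) (-2,-2) (-1,-2)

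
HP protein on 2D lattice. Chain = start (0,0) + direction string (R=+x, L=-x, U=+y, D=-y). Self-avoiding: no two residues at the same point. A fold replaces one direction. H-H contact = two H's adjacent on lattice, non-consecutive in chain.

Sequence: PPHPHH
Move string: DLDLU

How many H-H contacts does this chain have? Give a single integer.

Answer: 1

Derivation:
Positions: [(0, 0), (0, -1), (-1, -1), (-1, -2), (-2, -2), (-2, -1)]
H-H contact: residue 2 @(-1,-1) - residue 5 @(-2, -1)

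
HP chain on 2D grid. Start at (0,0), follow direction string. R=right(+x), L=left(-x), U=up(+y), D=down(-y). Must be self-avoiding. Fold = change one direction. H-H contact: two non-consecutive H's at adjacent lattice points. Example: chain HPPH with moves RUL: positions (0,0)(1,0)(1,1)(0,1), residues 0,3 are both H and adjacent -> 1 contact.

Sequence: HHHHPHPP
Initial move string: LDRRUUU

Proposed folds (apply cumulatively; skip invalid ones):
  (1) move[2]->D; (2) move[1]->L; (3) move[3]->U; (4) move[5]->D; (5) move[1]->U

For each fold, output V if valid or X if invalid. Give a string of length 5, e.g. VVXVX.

Answer: XXXXV

Derivation:
Initial: LDRRUUU -> [(0, 0), (-1, 0), (-1, -1), (0, -1), (1, -1), (1, 0), (1, 1), (1, 2)]
Fold 1: move[2]->D => LDDRUUU INVALID (collision), skipped
Fold 2: move[1]->L => LLRRUUU INVALID (collision), skipped
Fold 3: move[3]->U => LDRUUUU INVALID (collision), skipped
Fold 4: move[5]->D => LDRRUDU INVALID (collision), skipped
Fold 5: move[1]->U => LURRUUU VALID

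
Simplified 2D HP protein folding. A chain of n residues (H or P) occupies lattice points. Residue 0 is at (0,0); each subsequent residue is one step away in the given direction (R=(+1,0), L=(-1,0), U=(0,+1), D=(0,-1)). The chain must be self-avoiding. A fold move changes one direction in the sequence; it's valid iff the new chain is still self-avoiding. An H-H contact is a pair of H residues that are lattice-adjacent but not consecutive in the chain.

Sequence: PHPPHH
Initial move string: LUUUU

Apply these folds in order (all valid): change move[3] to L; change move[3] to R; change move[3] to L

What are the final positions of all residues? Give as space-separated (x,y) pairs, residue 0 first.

Initial moves: LUUUU
Fold: move[3]->L => LUULU (positions: [(0, 0), (-1, 0), (-1, 1), (-1, 2), (-2, 2), (-2, 3)])
Fold: move[3]->R => LUURU (positions: [(0, 0), (-1, 0), (-1, 1), (-1, 2), (0, 2), (0, 3)])
Fold: move[3]->L => LUULU (positions: [(0, 0), (-1, 0), (-1, 1), (-1, 2), (-2, 2), (-2, 3)])

Answer: (0,0) (-1,0) (-1,1) (-1,2) (-2,2) (-2,3)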